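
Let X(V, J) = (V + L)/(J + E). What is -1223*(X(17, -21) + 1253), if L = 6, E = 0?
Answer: -32152670/21 ≈ -1.5311e+6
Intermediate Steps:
X(V, J) = (6 + V)/J (X(V, J) = (V + 6)/(J + 0) = (6 + V)/J)
-1223*(X(17, -21) + 1253) = -1223*((6 + 17)/(-21) + 1253) = -1223*(-1/21*23 + 1253) = -1223*(-23/21 + 1253) = -1223*26290/21 = -32152670/21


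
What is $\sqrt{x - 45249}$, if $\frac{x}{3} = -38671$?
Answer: $51 i \sqrt{62} \approx 401.57 i$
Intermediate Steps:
$x = -116013$ ($x = 3 \left(-38671\right) = -116013$)
$\sqrt{x - 45249} = \sqrt{-116013 - 45249} = \sqrt{-161262} = 51 i \sqrt{62}$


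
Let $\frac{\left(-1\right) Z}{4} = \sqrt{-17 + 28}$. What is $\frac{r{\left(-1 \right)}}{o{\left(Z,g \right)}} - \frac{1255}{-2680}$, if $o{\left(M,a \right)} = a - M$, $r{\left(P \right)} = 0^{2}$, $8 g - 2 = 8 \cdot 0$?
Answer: $\frac{251}{536} \approx 0.46828$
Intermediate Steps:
$g = \frac{1}{4}$ ($g = \frac{1}{4} + \frac{8 \cdot 0}{8} = \frac{1}{4} + \frac{1}{8} \cdot 0 = \frac{1}{4} + 0 = \frac{1}{4} \approx 0.25$)
$Z = - 4 \sqrt{11}$ ($Z = - 4 \sqrt{-17 + 28} = - 4 \sqrt{11} \approx -13.266$)
$r{\left(P \right)} = 0$
$\frac{r{\left(-1 \right)}}{o{\left(Z,g \right)}} - \frac{1255}{-2680} = \frac{0}{\frac{1}{4} - - 4 \sqrt{11}} - \frac{1255}{-2680} = \frac{0}{\frac{1}{4} + 4 \sqrt{11}} - - \frac{251}{536} = 0 + \frac{251}{536} = \frac{251}{536}$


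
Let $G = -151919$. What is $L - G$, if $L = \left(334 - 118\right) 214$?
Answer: $198143$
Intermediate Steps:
$L = 46224$ ($L = 216 \cdot 214 = 46224$)
$L - G = 46224 - -151919 = 46224 + 151919 = 198143$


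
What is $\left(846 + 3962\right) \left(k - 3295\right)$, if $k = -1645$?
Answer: $-23751520$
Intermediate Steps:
$\left(846 + 3962\right) \left(k - 3295\right) = \left(846 + 3962\right) \left(-1645 - 3295\right) = 4808 \left(-4940\right) = -23751520$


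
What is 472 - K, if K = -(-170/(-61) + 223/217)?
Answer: 6298357/13237 ≈ 475.81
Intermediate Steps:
K = -50493/13237 (K = -(-170*(-1/61) + 223*(1/217)) = -(170/61 + 223/217) = -1*50493/13237 = -50493/13237 ≈ -3.8145)
472 - K = 472 - 1*(-50493/13237) = 472 + 50493/13237 = 6298357/13237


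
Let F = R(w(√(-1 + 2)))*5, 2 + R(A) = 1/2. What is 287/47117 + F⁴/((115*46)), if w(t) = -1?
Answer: 68845423/113942368 ≈ 0.60421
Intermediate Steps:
R(A) = -3/2 (R(A) = -2 + 1/2 = -2 + ½ = -3/2)
F = -15/2 (F = -3/2*5 = -15/2 ≈ -7.5000)
287/47117 + F⁴/((115*46)) = 287/47117 + (-15/2)⁴/((115*46)) = 287*(1/47117) + (50625/16)/5290 = 41/6731 + (50625/16)*(1/5290) = 41/6731 + 10125/16928 = 68845423/113942368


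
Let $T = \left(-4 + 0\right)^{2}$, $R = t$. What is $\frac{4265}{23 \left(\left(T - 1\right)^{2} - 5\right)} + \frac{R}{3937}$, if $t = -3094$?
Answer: $\frac{227133}{3984244} \approx 0.057008$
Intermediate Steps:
$R = -3094$
$T = 16$ ($T = \left(-4\right)^{2} = 16$)
$\frac{4265}{23 \left(\left(T - 1\right)^{2} - 5\right)} + \frac{R}{3937} = \frac{4265}{23 \left(\left(16 - 1\right)^{2} - 5\right)} - \frac{3094}{3937} = \frac{4265}{23 \left(15^{2} - 5\right)} - \frac{3094}{3937} = \frac{4265}{23 \left(225 - 5\right)} - \frac{3094}{3937} = \frac{4265}{23 \cdot 220} - \frac{3094}{3937} = \frac{4265}{5060} - \frac{3094}{3937} = 4265 \cdot \frac{1}{5060} - \frac{3094}{3937} = \frac{853}{1012} - \frac{3094}{3937} = \frac{227133}{3984244}$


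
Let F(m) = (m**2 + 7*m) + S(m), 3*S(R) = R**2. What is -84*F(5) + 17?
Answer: -5723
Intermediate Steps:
S(R) = R**2/3
F(m) = 7*m + 4*m**2/3 (F(m) = (m**2 + 7*m) + m**2/3 = 7*m + 4*m**2/3)
-84*F(5) + 17 = -28*5*(21 + 4*5) + 17 = -28*5*(21 + 20) + 17 = -28*5*41 + 17 = -84*205/3 + 17 = -5740 + 17 = -5723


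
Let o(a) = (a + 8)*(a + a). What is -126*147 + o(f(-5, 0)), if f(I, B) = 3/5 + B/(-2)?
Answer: -462792/25 ≈ -18512.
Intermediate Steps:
f(I, B) = ⅗ - B/2 (f(I, B) = 3*(⅕) + B*(-½) = ⅗ - B/2)
o(a) = 2*a*(8 + a) (o(a) = (8 + a)*(2*a) = 2*a*(8 + a))
-126*147 + o(f(-5, 0)) = -126*147 + 2*(⅗ - ½*0)*(8 + (⅗ - ½*0)) = -18522 + 2*(⅗ + 0)*(8 + (⅗ + 0)) = -18522 + 2*(⅗)*(8 + ⅗) = -18522 + 2*(⅗)*(43/5) = -18522 + 258/25 = -462792/25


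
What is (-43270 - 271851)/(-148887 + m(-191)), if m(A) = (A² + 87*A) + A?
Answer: 315121/129214 ≈ 2.4388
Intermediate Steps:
m(A) = A² + 88*A
(-43270 - 271851)/(-148887 + m(-191)) = (-43270 - 271851)/(-148887 - 191*(88 - 191)) = -315121/(-148887 - 191*(-103)) = -315121/(-148887 + 19673) = -315121/(-129214) = -315121*(-1/129214) = 315121/129214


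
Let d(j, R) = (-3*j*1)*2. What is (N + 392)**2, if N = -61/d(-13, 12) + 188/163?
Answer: 24886219754881/161645796 ≈ 1.5396e+5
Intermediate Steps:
d(j, R) = -6*j (d(j, R) = -3*j*2 = -6*j)
N = 4721/12714 (N = -61/((-6*(-13))) + 188/163 = -61/78 + 188*(1/163) = -61*1/78 + 188/163 = -61/78 + 188/163 = 4721/12714 ≈ 0.37132)
(N + 392)**2 = (4721/12714 + 392)**2 = (4988609/12714)**2 = 24886219754881/161645796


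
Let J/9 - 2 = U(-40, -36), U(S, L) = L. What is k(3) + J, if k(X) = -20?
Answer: -326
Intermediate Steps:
J = -306 (J = 18 + 9*(-36) = 18 - 324 = -306)
k(3) + J = -20 - 306 = -326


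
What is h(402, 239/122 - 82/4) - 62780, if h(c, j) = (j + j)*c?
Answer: -4738904/61 ≈ -77687.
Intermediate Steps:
h(c, j) = 2*c*j (h(c, j) = (2*j)*c = 2*c*j)
h(402, 239/122 - 82/4) - 62780 = 2*402*(239/122 - 82/4) - 62780 = 2*402*(239*(1/122) - 82*¼) - 62780 = 2*402*(239/122 - 41/2) - 62780 = 2*402*(-1131/61) - 62780 = -909324/61 - 62780 = -4738904/61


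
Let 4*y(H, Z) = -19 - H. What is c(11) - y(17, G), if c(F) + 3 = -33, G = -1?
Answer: -27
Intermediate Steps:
c(F) = -36 (c(F) = -3 - 33 = -36)
y(H, Z) = -19/4 - H/4 (y(H, Z) = (-19 - H)/4 = -19/4 - H/4)
c(11) - y(17, G) = -36 - (-19/4 - ¼*17) = -36 - (-19/4 - 17/4) = -36 - 1*(-9) = -36 + 9 = -27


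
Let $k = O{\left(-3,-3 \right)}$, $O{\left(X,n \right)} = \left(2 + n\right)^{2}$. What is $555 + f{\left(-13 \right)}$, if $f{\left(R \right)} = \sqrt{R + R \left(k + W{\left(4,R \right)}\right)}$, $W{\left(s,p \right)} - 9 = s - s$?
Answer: $555 + i \sqrt{143} \approx 555.0 + 11.958 i$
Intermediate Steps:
$W{\left(s,p \right)} = 9$ ($W{\left(s,p \right)} = 9 + \left(s - s\right) = 9 + 0 = 9$)
$k = 1$ ($k = \left(2 - 3\right)^{2} = \left(-1\right)^{2} = 1$)
$f{\left(R \right)} = \sqrt{11} \sqrt{R}$ ($f{\left(R \right)} = \sqrt{R + R \left(1 + 9\right)} = \sqrt{R + R 10} = \sqrt{R + 10 R} = \sqrt{11 R} = \sqrt{11} \sqrt{R}$)
$555 + f{\left(-13 \right)} = 555 + \sqrt{11} \sqrt{-13} = 555 + \sqrt{11} i \sqrt{13} = 555 + i \sqrt{143}$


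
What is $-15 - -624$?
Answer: $609$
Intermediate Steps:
$-15 - -624 = -15 + 624 = 609$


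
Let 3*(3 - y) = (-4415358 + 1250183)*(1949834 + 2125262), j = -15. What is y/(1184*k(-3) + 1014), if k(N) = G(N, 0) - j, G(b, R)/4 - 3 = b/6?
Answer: 12898391981809/91842 ≈ 1.4044e+8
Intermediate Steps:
G(b, R) = 12 + 2*b/3 (G(b, R) = 12 + 4*(b/6) = 12 + 2*b/3)
k(N) = 27 + 2*N/3 (k(N) = (12 + 2*N/3) - 1*(-15) = (12 + 2*N/3) + 15 = 27 + 2*N/3)
y = 12898391981809/3 (y = 3 - (-4415358 + 1250183)*(1949834 + 2125262)/3 = 3 - (-3165175)*4075096/3 = 3 - 1/3*(-12898391981800) = 3 + 12898391981800/3 = 12898391981809/3 ≈ 4.2995e+12)
y/(1184*k(-3) + 1014) = 12898391981809/(3*(1184*(27 + (2/3)*(-3)) + 1014)) = 12898391981809/(3*(1184*(27 - 2) + 1014)) = 12898391981809/(3*(1184*25 + 1014)) = 12898391981809/(3*(29600 + 1014)) = (12898391981809/3)/30614 = (12898391981809/3)*(1/30614) = 12898391981809/91842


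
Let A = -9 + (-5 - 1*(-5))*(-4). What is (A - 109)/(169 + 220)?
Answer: -118/389 ≈ -0.30334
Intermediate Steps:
A = -9 (A = -9 + (-5 + 5)*(-4) = -9 + 0*(-4) = -9 + 0 = -9)
(A - 109)/(169 + 220) = (-9 - 109)/(169 + 220) = -118/389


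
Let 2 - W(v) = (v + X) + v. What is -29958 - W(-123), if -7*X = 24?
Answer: -211466/7 ≈ -30209.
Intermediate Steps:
X = -24/7 (X = -⅐*24 = -24/7 ≈ -3.4286)
W(v) = 38/7 - 2*v (W(v) = 2 - ((v - 24/7) + v) = 2 - ((-24/7 + v) + v) = 2 - (-24/7 + 2*v) = 2 + (24/7 - 2*v) = 38/7 - 2*v)
-29958 - W(-123) = -29958 - (38/7 - 2*(-123)) = -29958 - (38/7 + 246) = -29958 - 1*1760/7 = -29958 - 1760/7 = -211466/7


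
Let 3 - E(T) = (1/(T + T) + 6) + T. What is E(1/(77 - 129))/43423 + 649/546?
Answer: 56388191/47417916 ≈ 1.1892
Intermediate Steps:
E(T) = -3 - T - 1/(2*T) (E(T) = 3 - ((1/(T + T) + 6) + T) = 3 - ((1/(2*T) + 6) + T) = 3 - ((6 + 1/(2*T)) + T) = 3 - (6 + T + 1/(2*T)) = 3 + (-6 - T - 1/(2*T)) = -3 - T - 1/(2*T))
E(1/(77 - 129))/43423 + 649/546 = (-3 - 1/(77 - 129) - 1/(2*(1/(77 - 129))))/43423 + 649/546 = (-3 - 1/(-52) - 1/(2*(1/(-52))))*(1/43423) + 649*(1/546) = (-3 - 1*(-1/52) - 1/(2*(-1/52)))*(1/43423) + 649/546 = (-3 + 1/52 - ½*(-52))*(1/43423) + 649/546 = (-3 + 1/52 + 26)*(1/43423) + 649/546 = (1197/52)*(1/43423) + 649/546 = 1197/2257996 + 649/546 = 56388191/47417916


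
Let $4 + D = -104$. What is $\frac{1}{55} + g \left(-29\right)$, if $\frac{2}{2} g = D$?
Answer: $\frac{172261}{55} \approx 3132.0$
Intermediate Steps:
$D = -108$ ($D = -4 - 104 = -108$)
$g = -108$
$\frac{1}{55} + g \left(-29\right) = \frac{1}{55} - -3132 = \frac{1}{55} + 3132 = \frac{172261}{55}$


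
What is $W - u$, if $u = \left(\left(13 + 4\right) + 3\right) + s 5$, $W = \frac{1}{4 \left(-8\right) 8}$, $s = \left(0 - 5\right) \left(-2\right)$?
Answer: $- \frac{17921}{256} \approx -70.004$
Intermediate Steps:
$s = 10$ ($s = \left(-5\right) \left(-2\right) = 10$)
$W = - \frac{1}{256}$ ($W = \frac{1}{\left(-32\right) 8} = \frac{1}{-256} = - \frac{1}{256} \approx -0.0039063$)
$u = 70$ ($u = \left(\left(13 + 4\right) + 3\right) + 10 \cdot 5 = \left(17 + 3\right) + 50 = 20 + 50 = 70$)
$W - u = - \frac{1}{256} - 70 = - \frac{17921}{256}$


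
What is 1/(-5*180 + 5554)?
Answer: 1/4654 ≈ 0.00021487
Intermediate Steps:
1/(-5*180 + 5554) = 1/(-900 + 5554) = 1/4654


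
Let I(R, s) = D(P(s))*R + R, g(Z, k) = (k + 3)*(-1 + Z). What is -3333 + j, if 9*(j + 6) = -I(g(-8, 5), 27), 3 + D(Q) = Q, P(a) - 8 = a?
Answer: -3075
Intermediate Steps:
P(a) = 8 + a
D(Q) = -3 + Q
g(Z, k) = (-1 + Z)*(3 + k) (g(Z, k) = (3 + k)*(-1 + Z) = (-1 + Z)*(3 + k))
I(R, s) = R + R*(5 + s) (I(R, s) = (-3 + (8 + s))*R + R = (5 + s)*R + R = R*(5 + s) + R = R + R*(5 + s))
j = 258 (j = -6 + (-(-3 - 1*5 + 3*(-8) - 8*5)*(6 + 27))/9 = -6 + (-(-3 - 5 - 24 - 40)*33)/9 = -6 + (-(-72)*33)/9 = -6 + (-1*(-2376))/9 = -6 + (⅑)*2376 = -6 + 264 = 258)
-3333 + j = -3333 + 258 = -3075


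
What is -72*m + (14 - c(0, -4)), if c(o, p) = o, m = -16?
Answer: 1166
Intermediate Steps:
-72*m + (14 - c(0, -4)) = -72*(-16) + (14 - 1*0) = 1152 + (14 + 0) = 1152 + 14 = 1166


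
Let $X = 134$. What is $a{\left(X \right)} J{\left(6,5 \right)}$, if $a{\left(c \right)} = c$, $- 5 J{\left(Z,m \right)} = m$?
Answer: $-134$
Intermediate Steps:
$J{\left(Z,m \right)} = - \frac{m}{5}$
$a{\left(X \right)} J{\left(6,5 \right)} = 134 \left(\left(- \frac{1}{5}\right) 5\right) = 134 \left(-1\right) = -134$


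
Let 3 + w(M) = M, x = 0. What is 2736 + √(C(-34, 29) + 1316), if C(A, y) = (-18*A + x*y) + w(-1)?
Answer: 2736 + 2*√481 ≈ 2779.9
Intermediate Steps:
w(M) = -3 + M
C(A, y) = -4 - 18*A (C(A, y) = (-18*A + 0*y) + (-3 - 1) = (-18*A + 0) - 4 = -18*A - 4 = -4 - 18*A)
2736 + √(C(-34, 29) + 1316) = 2736 + √((-4 - 18*(-34)) + 1316) = 2736 + √((-4 + 612) + 1316) = 2736 + √(608 + 1316) = 2736 + √1924 = 2736 + 2*√481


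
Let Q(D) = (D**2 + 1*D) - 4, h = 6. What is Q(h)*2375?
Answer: 90250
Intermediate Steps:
Q(D) = -4 + D + D**2 (Q(D) = (D**2 + D) - 4 = (D + D**2) - 4 = -4 + D + D**2)
Q(h)*2375 = (-4 + 6 + 6**2)*2375 = (-4 + 6 + 36)*2375 = 38*2375 = 90250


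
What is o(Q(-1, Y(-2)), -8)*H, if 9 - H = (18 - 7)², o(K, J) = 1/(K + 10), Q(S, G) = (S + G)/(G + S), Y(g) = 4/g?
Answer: -112/11 ≈ -10.182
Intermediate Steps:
Q(S, G) = 1 (Q(S, G) = (G + S)/(G + S) = 1)
o(K, J) = 1/(10 + K)
H = -112 (H = 9 - (18 - 7)² = 9 - 1*11² = 9 - 1*121 = 9 - 121 = -112)
o(Q(-1, Y(-2)), -8)*H = -112/(10 + 1) = -112/11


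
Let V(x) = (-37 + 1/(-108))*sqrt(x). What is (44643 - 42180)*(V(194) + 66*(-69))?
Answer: -11216502 - 3281537*sqrt(194)/36 ≈ -1.2486e+7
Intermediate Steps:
V(x) = -3997*sqrt(x)/108 (V(x) = (-37 - 1/108)*sqrt(x) = -3997*sqrt(x)/108)
(44643 - 42180)*(V(194) + 66*(-69)) = (44643 - 42180)*(-3997*sqrt(194)/108 + 66*(-69)) = 2463*(-3997*sqrt(194)/108 - 4554) = 2463*(-4554 - 3997*sqrt(194)/108) = -11216502 - 3281537*sqrt(194)/36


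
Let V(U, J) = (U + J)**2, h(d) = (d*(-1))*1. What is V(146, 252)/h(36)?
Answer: -39601/9 ≈ -4400.1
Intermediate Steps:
h(d) = -d (h(d) = -d*1 = -d)
V(U, J) = (J + U)**2
V(146, 252)/h(36) = (252 + 146)**2/((-1*36)) = 398**2/(-36) = 158404*(-1/36) = -39601/9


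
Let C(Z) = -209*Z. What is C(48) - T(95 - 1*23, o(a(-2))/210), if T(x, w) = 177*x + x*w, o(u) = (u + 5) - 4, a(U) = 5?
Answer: -797232/35 ≈ -22778.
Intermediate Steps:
o(u) = 1 + u (o(u) = (5 + u) - 4 = 1 + u)
T(x, w) = 177*x + w*x
C(48) - T(95 - 1*23, o(a(-2))/210) = -209*48 - (95 - 1*23)*(177 + (1 + 5)/210) = -10032 - (95 - 23)*(177 + 6*(1/210)) = -10032 - 72*(177 + 1/35) = -10032 - 72*6196/35 = -10032 - 1*446112/35 = -10032 - 446112/35 = -797232/35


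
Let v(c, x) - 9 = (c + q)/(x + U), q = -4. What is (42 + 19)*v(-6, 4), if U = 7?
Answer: 5429/11 ≈ 493.55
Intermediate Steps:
v(c, x) = 9 + (-4 + c)/(7 + x) (v(c, x) = 9 + (c - 4)/(x + 7) = 9 + (-4 + c)/(7 + x))
(42 + 19)*v(-6, 4) = (42 + 19)*((59 - 6 + 9*4)/(7 + 4)) = 61*((59 - 6 + 36)/11) = 61*((1/11)*89) = 61*(89/11) = 5429/11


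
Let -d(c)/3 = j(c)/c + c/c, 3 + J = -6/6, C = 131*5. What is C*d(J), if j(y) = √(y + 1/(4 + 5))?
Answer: -1965 + 655*I*√35/4 ≈ -1965.0 + 968.76*I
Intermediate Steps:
C = 655
J = -4 (J = -3 - 6/6 = -3 - 6*⅙ = -3 - 1 = -4)
j(y) = √(⅑ + y) (j(y) = √(y + 1/9) = √(y + ⅑) = √(⅑ + y))
d(c) = -3 - √(1 + 9*c)/c (d(c) = -3*((√(1 + 9*c)/3)/c + c/c) = -3*(√(1 + 9*c)/(3*c) + 1) = -3*(1 + √(1 + 9*c)/(3*c)) = -3 - √(1 + 9*c)/c)
C*d(J) = 655*(-3 - 1*√(1 + 9*(-4))/(-4)) = 655*(-3 - 1*(-¼)*√(1 - 36)) = 655*(-3 - 1*(-¼)*√(-35)) = 655*(-3 - 1*(-¼)*I*√35) = 655*(-3 + I*√35/4) = -1965 + 655*I*√35/4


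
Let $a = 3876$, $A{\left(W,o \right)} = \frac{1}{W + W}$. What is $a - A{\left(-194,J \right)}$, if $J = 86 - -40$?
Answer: $\frac{1503889}{388} \approx 3876.0$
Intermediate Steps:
$J = 126$ ($J = 86 + 40 = 126$)
$A{\left(W,o \right)} = \frac{1}{2 W}$
$a - A{\left(-194,J \right)} = 3876 - \frac{1}{2 \left(-194\right)} = 3876 - \frac{1}{2} \left(- \frac{1}{194}\right) = 3876 - - \frac{1}{388} = 3876 + \frac{1}{388} = \frac{1503889}{388}$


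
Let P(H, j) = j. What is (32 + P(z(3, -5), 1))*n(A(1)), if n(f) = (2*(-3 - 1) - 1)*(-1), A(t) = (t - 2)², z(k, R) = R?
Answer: 297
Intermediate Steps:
A(t) = (-2 + t)²
n(f) = 9 (n(f) = (2*(-4) - 1)*(-1) = (-8 - 1)*(-1) = -9*(-1) = 9)
(32 + P(z(3, -5), 1))*n(A(1)) = (32 + 1)*9 = 33*9 = 297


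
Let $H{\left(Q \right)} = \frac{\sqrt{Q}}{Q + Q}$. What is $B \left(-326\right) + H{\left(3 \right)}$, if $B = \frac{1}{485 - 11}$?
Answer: $- \frac{163}{237} + \frac{\sqrt{3}}{6} \approx -0.39909$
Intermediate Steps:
$B = \frac{1}{474} \approx 0.0021097$
$H{\left(Q \right)} = \frac{1}{2 \sqrt{Q}}$ ($H{\left(Q \right)} = \frac{\sqrt{Q}}{2 Q} = \frac{1}{2 Q} \sqrt{Q} = \frac{1}{2 \sqrt{Q}}$)
$B \left(-326\right) + H{\left(3 \right)} = \frac{1}{474} \left(-326\right) + \frac{1}{2 \sqrt{3}} = - \frac{163}{237} + \frac{\frac{1}{3} \sqrt{3}}{2} = - \frac{163}{237} + \frac{\sqrt{3}}{6}$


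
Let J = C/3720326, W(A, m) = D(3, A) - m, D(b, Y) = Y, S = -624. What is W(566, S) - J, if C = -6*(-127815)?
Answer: 2213210525/1860163 ≈ 1189.8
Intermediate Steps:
C = 766890
W(A, m) = A - m
J = 383445/1860163 (J = 766890/3720326 = 766890*(1/3720326) = 383445/1860163 ≈ 0.20614)
W(566, S) - J = (566 - 1*(-624)) - 1*383445/1860163 = (566 + 624) - 383445/1860163 = 1190 - 383445/1860163 = 2213210525/1860163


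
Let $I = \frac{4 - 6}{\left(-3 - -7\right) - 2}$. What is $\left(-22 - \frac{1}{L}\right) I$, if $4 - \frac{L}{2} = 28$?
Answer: $\frac{1055}{48} \approx 21.979$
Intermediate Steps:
$L = -48$ ($L = 8 - 56 = -48$)
$I = -1$ ($I = - \frac{2}{\left(-3 + 7\right) - 2} = - \frac{2}{4 - 2} = - \frac{2}{2} = \left(-2\right) \frac{1}{2} = -1$)
$\left(-22 - \frac{1}{L}\right) I = \left(-22 - \frac{1}{-48}\right) \left(-1\right) = \left(-22 - - \frac{1}{48}\right) \left(-1\right) = \left(-22 + \frac{1}{48}\right) \left(-1\right) = \left(- \frac{1055}{48}\right) \left(-1\right) = \frac{1055}{48}$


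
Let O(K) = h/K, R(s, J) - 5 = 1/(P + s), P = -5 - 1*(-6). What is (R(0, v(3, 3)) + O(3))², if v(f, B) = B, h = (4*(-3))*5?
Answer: 196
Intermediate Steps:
h = -60 (h = -12*5 = -60)
P = 1 (P = -5 + 6 = 1)
R(s, J) = 5 + 1/(1 + s)
O(K) = -60/K
(R(0, v(3, 3)) + O(3))² = ((6 + 5*0)/(1 + 0) - 60/3)² = ((6 + 0)/1 - 60*⅓)² = (1*6 - 20)² = (6 - 20)² = (-14)² = 196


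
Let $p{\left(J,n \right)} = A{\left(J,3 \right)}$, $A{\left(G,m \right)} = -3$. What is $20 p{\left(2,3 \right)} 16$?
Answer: $-960$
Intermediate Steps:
$p{\left(J,n \right)} = -3$
$20 p{\left(2,3 \right)} 16 = 20 \left(-3\right) 16 = \left(-60\right) 16 = -960$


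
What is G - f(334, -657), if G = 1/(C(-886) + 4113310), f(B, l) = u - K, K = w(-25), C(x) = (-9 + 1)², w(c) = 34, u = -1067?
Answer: 4528824775/4113374 ≈ 1101.0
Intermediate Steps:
C(x) = 64 (C(x) = (-8)² = 64)
K = 34
f(B, l) = -1101 (f(B, l) = -1067 - 1*34 = -1067 - 34 = -1101)
G = 1/4113374 (G = 1/(64 + 4113310) = 1/4113374 ≈ 2.4311e-7)
G - f(334, -657) = 1/4113374 - 1*(-1101) = 1/4113374 + 1101 = 4528824775/4113374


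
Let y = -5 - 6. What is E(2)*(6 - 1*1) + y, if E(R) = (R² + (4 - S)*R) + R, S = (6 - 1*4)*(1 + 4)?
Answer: -41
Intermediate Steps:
y = -11
S = 10 (S = (6 - 4)*5 = 2*5 = 10)
E(R) = R² - 5*R (E(R) = (R² + (4 - 1*10)*R) + R = (R² + (4 - 10)*R) + R = (R² - 6*R) + R = R² - 5*R)
E(2)*(6 - 1*1) + y = (2*(-5 + 2))*(6 - 1*1) - 11 = (2*(-3))*(6 - 1) - 11 = -6*5 - 11 = -30 - 11 = -41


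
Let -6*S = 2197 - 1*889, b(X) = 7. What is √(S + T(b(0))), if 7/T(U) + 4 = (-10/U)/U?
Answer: I*√9321706/206 ≈ 14.821*I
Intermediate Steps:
S = -218 (S = -(2197 - 1*889)/6 = -(2197 - 889)/6 = -⅙*1308 = -218)
T(U) = 7/(-4 - 10/U²) (T(U) = 7/(-4 + (-10/U)/U) = 7/(-4 - 10/U²))
√(S + T(b(0))) = √(-218 - 7*7²/(10 + 4*7²)) = √(-218 - 7*49/(10 + 4*49)) = √(-218 - 7*49/(10 + 196)) = √(-218 - 7*49/206) = √(-218 - 7*49*1/206) = √(-218 - 343/206) = √(-45251/206) = I*√9321706/206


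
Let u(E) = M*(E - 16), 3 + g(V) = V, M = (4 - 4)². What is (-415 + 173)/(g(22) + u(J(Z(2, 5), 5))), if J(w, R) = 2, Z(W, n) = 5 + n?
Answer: -242/19 ≈ -12.737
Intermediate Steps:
M = 0 (M = 0² = 0)
g(V) = -3 + V
u(E) = 0 (u(E) = 0*(E - 16) = 0*(-16 + E) = 0)
(-415 + 173)/(g(22) + u(J(Z(2, 5), 5))) = (-415 + 173)/((-3 + 22) + 0) = -242/(19 + 0) = -242/19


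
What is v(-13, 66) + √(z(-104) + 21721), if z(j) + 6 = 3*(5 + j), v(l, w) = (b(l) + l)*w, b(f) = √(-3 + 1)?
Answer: -858 + √21418 + 66*I*√2 ≈ -711.65 + 93.338*I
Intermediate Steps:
b(f) = I*√2 (b(f) = √(-2) = I*√2)
v(l, w) = w*(l + I*√2) (v(l, w) = (I*√2 + l)*w = (l + I*√2)*w = w*(l + I*√2))
z(j) = 9 + 3*j (z(j) = -6 + 3*(5 + j) = -6 + (15 + 3*j) = 9 + 3*j)
v(-13, 66) + √(z(-104) + 21721) = 66*(-13 + I*√2) + √((9 + 3*(-104)) + 21721) = (-858 + 66*I*√2) + √((9 - 312) + 21721) = (-858 + 66*I*√2) + √(-303 + 21721) = (-858 + 66*I*√2) + √21418 = -858 + √21418 + 66*I*√2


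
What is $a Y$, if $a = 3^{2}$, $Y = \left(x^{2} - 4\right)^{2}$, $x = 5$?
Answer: $3969$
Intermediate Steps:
$Y = 441$ ($Y = \left(5^{2} - 4\right)^{2} = \left(25 - 4\right)^{2} = 21^{2} = 441$)
$a = 9$
$a Y = 9 \cdot 441 = 3969$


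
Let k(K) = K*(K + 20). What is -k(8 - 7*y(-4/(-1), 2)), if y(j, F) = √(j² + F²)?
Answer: -1204 + 504*√5 ≈ -77.022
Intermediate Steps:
y(j, F) = √(F² + j²)
k(K) = K*(20 + K)
-k(8 - 7*y(-4/(-1), 2)) = -(8 - 7*√(2² + (-4/(-1))²))*(20 + (8 - 7*√(2² + (-4/(-1))²))) = -(8 - 7*√(4 + (-4*(-1))²))*(20 + (8 - 7*√(4 + (-4*(-1))²))) = -(8 - 7*√(4 + 4²))*(20 + (8 - 7*√(4 + 4²))) = -(8 - 7*√(4 + 16))*(20 + (8 - 7*√(4 + 16))) = -(8 - 14*√5)*(20 + (8 - 14*√5)) = -(8 - 14*√5)*(28 - 14*√5)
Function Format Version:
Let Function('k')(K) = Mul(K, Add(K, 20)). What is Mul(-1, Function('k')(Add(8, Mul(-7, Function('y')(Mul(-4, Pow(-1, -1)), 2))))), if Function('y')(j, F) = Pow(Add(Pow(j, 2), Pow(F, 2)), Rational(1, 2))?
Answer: Add(-1204, Mul(504, Pow(5, Rational(1, 2)))) ≈ -77.022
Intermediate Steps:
Function('y')(j, F) = Pow(Add(Pow(F, 2), Pow(j, 2)), Rational(1, 2))
Function('k')(K) = Mul(K, Add(20, K))
Mul(-1, Function('k')(Add(8, Mul(-7, Function('y')(Mul(-4, Pow(-1, -1)), 2))))) = Mul(-1, Mul(Add(8, Mul(-7, Pow(Add(Pow(2, 2), Pow(Mul(-4, Pow(-1, -1)), 2)), Rational(1, 2)))), Add(20, Add(8, Mul(-7, Pow(Add(Pow(2, 2), Pow(Mul(-4, Pow(-1, -1)), 2)), Rational(1, 2))))))) = Mul(-1, Mul(Add(8, Mul(-7, Pow(Add(4, Pow(Mul(-4, -1), 2)), Rational(1, 2)))), Add(20, Add(8, Mul(-7, Pow(Add(4, Pow(Mul(-4, -1), 2)), Rational(1, 2))))))) = Mul(-1, Mul(Add(8, Mul(-7, Pow(Add(4, Pow(4, 2)), Rational(1, 2)))), Add(20, Add(8, Mul(-7, Pow(Add(4, Pow(4, 2)), Rational(1, 2))))))) = Mul(-1, Mul(Add(8, Mul(-7, Pow(Add(4, 16), Rational(1, 2)))), Add(20, Add(8, Mul(-7, Pow(Add(4, 16), Rational(1, 2))))))) = Mul(-1, Mul(Add(8, Mul(-7, Pow(20, Rational(1, 2)))), Add(20, Add(8, Mul(-7, Pow(20, Rational(1, 2))))))) = Mul(-1, Mul(Add(8, Mul(-7, Mul(2, Pow(5, Rational(1, 2))))), Add(20, Add(8, Mul(-7, Mul(2, Pow(5, Rational(1, 2)))))))) = Mul(-1, Mul(Add(8, Mul(-14, Pow(5, Rational(1, 2)))), Add(20, Add(8, Mul(-14, Pow(5, Rational(1, 2))))))) = Mul(-1, Mul(Add(8, Mul(-14, Pow(5, Rational(1, 2)))), Add(28, Mul(-14, Pow(5, Rational(1, 2)))))) = Mul(-1, Add(8, Mul(-14, Pow(5, Rational(1, 2)))), Add(28, Mul(-14, Pow(5, Rational(1, 2)))))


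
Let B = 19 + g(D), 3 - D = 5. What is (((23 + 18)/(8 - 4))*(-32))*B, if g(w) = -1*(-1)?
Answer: -6560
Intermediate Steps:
D = -2 (D = 3 - 1*5 = 3 - 5 = -2)
g(w) = 1
B = 20 (B = 19 + 1 = 20)
(((23 + 18)/(8 - 4))*(-32))*B = (((23 + 18)/(8 - 4))*(-32))*20 = ((41/4)*(-32))*20 = -328*20 = -6560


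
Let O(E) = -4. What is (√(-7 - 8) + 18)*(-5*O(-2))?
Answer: 360 + 20*I*√15 ≈ 360.0 + 77.46*I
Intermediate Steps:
(√(-7 - 8) + 18)*(-5*O(-2)) = (√(-7 - 8) + 18)*(-5*(-4)) = (√(-15) + 18)*20 = (I*√15 + 18)*20 = (18 + I*√15)*20 = 360 + 20*I*√15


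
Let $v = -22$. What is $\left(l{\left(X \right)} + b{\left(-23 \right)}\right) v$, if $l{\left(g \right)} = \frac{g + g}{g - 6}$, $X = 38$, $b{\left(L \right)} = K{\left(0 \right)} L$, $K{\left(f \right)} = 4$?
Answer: $\frac{7887}{4} \approx 1971.8$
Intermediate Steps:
$b{\left(L \right)} = 4 L$
$l{\left(g \right)} = \frac{2 g}{-6 + g}$
$\left(l{\left(X \right)} + b{\left(-23 \right)}\right) v = \left(2 \cdot 38 \frac{1}{-6 + 38} + 4 \left(-23\right)\right) \left(-22\right) = \left(2 \cdot 38 \cdot \frac{1}{32} - 92\right) \left(-22\right) = \left(\frac{19}{8} - 92\right) \left(-22\right) = \left(- \frac{717}{8}\right) \left(-22\right) = \frac{7887}{4}$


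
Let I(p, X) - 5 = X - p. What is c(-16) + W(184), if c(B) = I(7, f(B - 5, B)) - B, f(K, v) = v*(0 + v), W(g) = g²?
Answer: 34126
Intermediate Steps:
f(K, v) = v² (f(K, v) = v*v = v²)
I(p, X) = 5 + X - p (I(p, X) = 5 + (X - p) = 5 + X - p)
c(B) = -2 + B² - B (c(B) = (5 + B² - 1*7) - B = (5 + B² - 7) - B = (-2 + B²) - B = -2 + B² - B)
c(-16) + W(184) = (-2 + (-16)² - 1*(-16)) + 184² = (-2 + 256 + 16) + 33856 = 270 + 33856 = 34126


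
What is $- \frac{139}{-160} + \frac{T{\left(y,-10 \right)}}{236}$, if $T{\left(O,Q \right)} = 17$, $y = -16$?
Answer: $\frac{8881}{9440} \approx 0.94078$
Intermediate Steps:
$- \frac{139}{-160} + \frac{T{\left(y,-10 \right)}}{236} = - \frac{139}{-160} + \frac{17}{236} = \left(-139\right) \left(- \frac{1}{160}\right) + 17 \cdot \frac{1}{236} = \frac{139}{160} + \frac{17}{236} = \frac{8881}{9440}$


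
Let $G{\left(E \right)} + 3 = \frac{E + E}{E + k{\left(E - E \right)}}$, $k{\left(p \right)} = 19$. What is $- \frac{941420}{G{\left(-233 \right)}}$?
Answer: $\frac{25182985}{22} \approx 1.1447 \cdot 10^{6}$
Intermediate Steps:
$G{\left(E \right)} = -3 + \frac{2 E}{19 + E}$ ($G{\left(E \right)} = -3 + \frac{E + E}{E + 19} = -3 + \frac{2 E}{19 + E}$)
$- \frac{941420}{G{\left(-233 \right)}} = - \frac{941420}{\frac{1}{19 - 233} \left(-57 - -233\right)} = - \frac{941420}{\frac{1}{-214} \left(-57 + 233\right)} = - \frac{941420}{\left(- \frac{1}{214}\right) 176} = - \frac{941420}{- \frac{88}{107}} = \left(-941420\right) \left(- \frac{107}{88}\right) = \frac{25182985}{22}$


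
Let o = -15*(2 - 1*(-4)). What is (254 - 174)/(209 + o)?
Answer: 80/119 ≈ 0.67227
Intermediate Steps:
o = -90 (o = -15*(2 + 4) = -15*6 = -90)
(254 - 174)/(209 + o) = (254 - 174)/(209 - 90) = 80/119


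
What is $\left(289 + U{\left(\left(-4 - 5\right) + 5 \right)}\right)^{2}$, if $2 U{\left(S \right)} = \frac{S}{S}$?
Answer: $\frac{335241}{4} \approx 83810.0$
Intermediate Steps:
$U{\left(S \right)} = \frac{1}{2}$ ($U{\left(S \right)} = \frac{S \frac{1}{S}}{2} = \frac{1}{2} \cdot 1 = \frac{1}{2}$)
$\left(289 + U{\left(\left(-4 - 5\right) + 5 \right)}\right)^{2} = \left(289 + \frac{1}{2}\right)^{2} = \left(\frac{579}{2}\right)^{2} = \frac{335241}{4}$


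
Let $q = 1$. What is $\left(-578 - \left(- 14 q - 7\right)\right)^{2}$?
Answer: $310249$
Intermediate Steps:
$\left(-578 - \left(- 14 q - 7\right)\right)^{2} = \left(-578 - \left(\left(-14\right) 1 - 7\right)\right)^{2} = \left(-578 - \left(-14 - 7\right)\right)^{2} = \left(-578 - -21\right)^{2} = \left(-578 + 21\right)^{2} = \left(-557\right)^{2} = 310249$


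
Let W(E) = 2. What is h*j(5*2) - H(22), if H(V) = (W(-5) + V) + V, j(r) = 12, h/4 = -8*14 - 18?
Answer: -6286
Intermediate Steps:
h = -520 (h = 4*(-8*14 - 18) = 4*(-112 - 18) = 4*(-130) = -520)
H(V) = 2 + 2*V (H(V) = (2 + V) + V = 2 + 2*V)
h*j(5*2) - H(22) = -520*12 - (2 + 2*22) = -6240 - (2 + 44) = -6240 - 1*46 = -6240 - 46 = -6286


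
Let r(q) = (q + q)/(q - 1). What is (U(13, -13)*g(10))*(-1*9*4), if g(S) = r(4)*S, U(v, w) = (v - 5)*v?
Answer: -99840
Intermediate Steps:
U(v, w) = v*(-5 + v) (U(v, w) = (-5 + v)*v = v*(-5 + v))
r(q) = 2*q/(-1 + q) (r(q) = (2*q)/(-1 + q) = 2*q/(-1 + q))
g(S) = 8*S/3 (g(S) = (2*4/(-1 + 4))*S = (2*4/3)*S = (2*4*(⅓))*S = 8*S/3)
(U(13, -13)*g(10))*(-1*9*4) = ((13*(-5 + 13))*((8/3)*10))*(-1*9*4) = ((13*8)*(80/3))*(-9*4) = (104*(80/3))*(-36) = (8320/3)*(-36) = -99840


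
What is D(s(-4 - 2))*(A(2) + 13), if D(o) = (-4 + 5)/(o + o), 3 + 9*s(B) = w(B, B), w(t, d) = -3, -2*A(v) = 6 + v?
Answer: -27/4 ≈ -6.7500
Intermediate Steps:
A(v) = -3 - v/2 (A(v) = -(6 + v)/2 = -3 - v/2)
s(B) = -⅔ (s(B) = -⅓ + (⅑)*(-3) = -⅓ - ⅓ = -⅔)
D(o) = 1/(2*o)
D(s(-4 - 2))*(A(2) + 13) = (1/(2*(-⅔)))*((-3 - ½*2) + 13) = ((½)*(-3/2))*((-3 - 1) + 13) = -3*(-4 + 13)/4 = -¾*9 = -27/4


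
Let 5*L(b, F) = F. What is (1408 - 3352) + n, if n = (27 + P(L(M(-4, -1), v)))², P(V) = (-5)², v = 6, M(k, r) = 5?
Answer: 760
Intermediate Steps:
L(b, F) = F/5
P(V) = 25
n = 2704 (n = (27 + 25)² = 52² = 2704)
(1408 - 3352) + n = (1408 - 3352) + 2704 = -1944 + 2704 = 760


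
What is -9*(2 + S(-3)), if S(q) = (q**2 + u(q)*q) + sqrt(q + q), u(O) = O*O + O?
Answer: 63 - 9*I*sqrt(6) ≈ 63.0 - 22.045*I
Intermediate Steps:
u(O) = O + O**2 (u(O) = O**2 + O = O + O**2)
S(q) = q**2 + sqrt(2)*sqrt(q) + q**2*(1 + q) (S(q) = (q**2 + (q*(1 + q))*q) + sqrt(q + q) = (q**2 + q**2*(1 + q)) + sqrt(2*q) = (q**2 + q**2*(1 + q)) + sqrt(2)*sqrt(q) = q**2 + sqrt(2)*sqrt(q) + q**2*(1 + q))
-9*(2 + S(-3)) = -9*(2 + ((-3)**3 + 2*(-3)**2 + sqrt(2)*sqrt(-3))) = -9*(2 + (-27 + 2*9 + sqrt(2)*(I*sqrt(3)))) = -9*(2 + (-27 + 18 + I*sqrt(6))) = -9*(2 + (-9 + I*sqrt(6))) = -9*(-7 + I*sqrt(6)) = 63 - 9*I*sqrt(6)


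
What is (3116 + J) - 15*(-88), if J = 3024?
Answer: 7460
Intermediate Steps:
(3116 + J) - 15*(-88) = (3116 + 3024) - 15*(-88) = 6140 + 1320 = 7460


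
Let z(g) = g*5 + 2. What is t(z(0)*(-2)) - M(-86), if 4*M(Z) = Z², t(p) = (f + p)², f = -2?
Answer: -1813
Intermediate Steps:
z(g) = 2 + 5*g (z(g) = 5*g + 2 = 2 + 5*g)
t(p) = (-2 + p)²
M(Z) = Z²/4
t(z(0)*(-2)) - M(-86) = (-2 + (2 + 5*0)*(-2))² - (-86)²/4 = (-2 + (2 + 0)*(-2))² - 7396/4 = (-2 + 2*(-2))² - 1*1849 = (-2 - 4)² - 1849 = (-6)² - 1849 = 36 - 1849 = -1813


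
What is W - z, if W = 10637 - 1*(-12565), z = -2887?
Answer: 26089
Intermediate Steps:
W = 23202 (W = 10637 + 12565 = 23202)
W - z = 23202 - 1*(-2887) = 23202 + 2887 = 26089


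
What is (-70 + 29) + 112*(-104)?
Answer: -11689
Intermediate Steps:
(-70 + 29) + 112*(-104) = -41 - 11648 = -11689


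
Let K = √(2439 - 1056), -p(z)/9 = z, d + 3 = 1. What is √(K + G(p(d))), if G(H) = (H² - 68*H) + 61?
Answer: √(-839 + √1383) ≈ 28.316*I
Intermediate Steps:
d = -2 (d = -3 + 1 = -2)
p(z) = -9*z
K = √1383 ≈ 37.189
G(H) = 61 + H² - 68*H
√(K + G(p(d))) = √(√1383 + (61 + (-9*(-2))² - (-612)*(-2))) = √(√1383 + (61 + 18² - 68*18)) = √(√1383 + (61 + 324 - 1224)) = √(√1383 - 839) = √(-839 + √1383)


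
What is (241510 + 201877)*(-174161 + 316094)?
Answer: 62931247071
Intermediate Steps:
(241510 + 201877)*(-174161 + 316094) = 443387*141933 = 62931247071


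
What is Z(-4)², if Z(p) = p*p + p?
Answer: 144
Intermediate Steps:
Z(p) = p + p² (Z(p) = p² + p = p + p²)
Z(-4)² = (-4*(1 - 4))² = (-4*(-3))² = 12² = 144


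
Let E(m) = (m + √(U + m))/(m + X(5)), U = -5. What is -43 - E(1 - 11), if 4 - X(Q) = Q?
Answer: -483/11 + I*√15/11 ≈ -43.909 + 0.35209*I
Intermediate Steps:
X(Q) = 4 - Q
E(m) = (m + √(-5 + m))/(-1 + m) (E(m) = (m + √(-5 + m))/(m + (4 - 1*5)) = (m + √(-5 + m))/(m + (4 - 5)) = (m + √(-5 + m))/(m - 1) = (m + √(-5 + m))/(-1 + m))
-43 - E(1 - 11) = -43 - ((1 - 11) + √(-5 + (1 - 11)))/(-1 + (1 - 11)) = -43 - (-10 + √(-5 - 10))/(-1 - 10) = -43 - (-10 + √(-15))/(-11) = -43 - (-1)*(-10 + I*√15)/11 = -43 - (10/11 - I*√15/11) = -43 + (-10/11 + I*√15/11) = -483/11 + I*√15/11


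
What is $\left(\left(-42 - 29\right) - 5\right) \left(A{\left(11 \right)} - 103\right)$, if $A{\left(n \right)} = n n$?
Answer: $-1368$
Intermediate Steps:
$A{\left(n \right)} = n^{2}$
$\left(\left(-42 - 29\right) - 5\right) \left(A{\left(11 \right)} - 103\right) = \left(\left(-42 - 29\right) - 5\right) \left(11^{2} - 103\right) = \left(-71 - 5\right) \left(121 - 103\right) = \left(-76\right) 18 = -1368$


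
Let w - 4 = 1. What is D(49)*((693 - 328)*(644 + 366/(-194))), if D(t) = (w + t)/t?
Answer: 1227637350/4753 ≈ 2.5829e+5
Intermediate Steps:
w = 5 (w = 4 + 1 = 5)
D(t) = (5 + t)/t
D(49)*((693 - 328)*(644 + 366/(-194))) = ((5 + 49)/49)*((693 - 328)*(644 + 366/(-194))) = ((1/49)*54)*(365*(644 + 366*(-1/194))) = 54*(365*(644 - 183/97))/49 = 54*(365*(62285/97))/49 = (54/49)*(22734025/97) = 1227637350/4753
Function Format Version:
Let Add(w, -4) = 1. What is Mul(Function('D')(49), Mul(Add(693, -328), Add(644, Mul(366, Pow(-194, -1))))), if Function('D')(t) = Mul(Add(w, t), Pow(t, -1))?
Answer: Rational(1227637350, 4753) ≈ 2.5829e+5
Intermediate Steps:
w = 5 (w = Add(4, 1) = 5)
Function('D')(t) = Mul(Pow(t, -1), Add(5, t)) (Function('D')(t) = Mul(Add(5, t), Pow(t, -1)) = Mul(Pow(t, -1), Add(5, t)))
Mul(Function('D')(49), Mul(Add(693, -328), Add(644, Mul(366, Pow(-194, -1))))) = Mul(Mul(Pow(49, -1), Add(5, 49)), Mul(Add(693, -328), Add(644, Mul(366, Pow(-194, -1))))) = Mul(Mul(Rational(1, 49), 54), Mul(365, Add(644, Mul(366, Rational(-1, 194))))) = Mul(Rational(54, 49), Mul(365, Add(644, Rational(-183, 97)))) = Mul(Rational(54, 49), Mul(365, Rational(62285, 97))) = Mul(Rational(54, 49), Rational(22734025, 97)) = Rational(1227637350, 4753)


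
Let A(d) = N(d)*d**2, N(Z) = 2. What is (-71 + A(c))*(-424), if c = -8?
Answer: -24168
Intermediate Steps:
A(d) = 2*d**2
(-71 + A(c))*(-424) = (-71 + 2*(-8)**2)*(-424) = (-71 + 2*64)*(-424) = (-71 + 128)*(-424) = 57*(-424) = -24168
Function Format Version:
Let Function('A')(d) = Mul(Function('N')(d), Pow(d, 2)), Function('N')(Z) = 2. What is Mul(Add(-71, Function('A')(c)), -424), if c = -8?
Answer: -24168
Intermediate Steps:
Function('A')(d) = Mul(2, Pow(d, 2))
Mul(Add(-71, Function('A')(c)), -424) = Mul(Add(-71, Mul(2, Pow(-8, 2))), -424) = Mul(Add(-71, Mul(2, 64)), -424) = Mul(Add(-71, 128), -424) = Mul(57, -424) = -24168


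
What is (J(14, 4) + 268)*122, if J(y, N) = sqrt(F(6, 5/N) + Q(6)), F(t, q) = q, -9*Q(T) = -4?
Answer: 32696 + 61*sqrt(61)/3 ≈ 32855.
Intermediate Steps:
Q(T) = 4/9 (Q(T) = -1/9*(-4) = 4/9)
J(y, N) = sqrt(4/9 + 5/N) (J(y, N) = sqrt(5/N + 4/9) = sqrt(4/9 + 5/N))
(J(14, 4) + 268)*122 = (sqrt(4 + 45/4)/3 + 268)*122 = (sqrt(61/4)/3 + 268)*122 = ((sqrt(61)/2)/3 + 268)*122 = (sqrt(61)/6 + 268)*122 = (268 + sqrt(61)/6)*122 = 32696 + 61*sqrt(61)/3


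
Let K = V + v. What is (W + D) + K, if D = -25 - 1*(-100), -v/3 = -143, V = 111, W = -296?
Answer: 319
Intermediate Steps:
v = 429 (v = -3*(-143) = 429)
K = 540 (K = 111 + 429 = 540)
D = 75 (D = -25 + 100 = 75)
(W + D) + K = (-296 + 75) + 540 = -221 + 540 = 319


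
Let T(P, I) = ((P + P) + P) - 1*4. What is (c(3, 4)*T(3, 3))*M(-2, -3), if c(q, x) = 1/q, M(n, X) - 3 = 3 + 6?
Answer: 20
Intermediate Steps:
M(n, X) = 12 (M(n, X) = 3 + (3 + 6) = 3 + 9 = 12)
c(q, x) = 1/q
T(P, I) = -4 + 3*P (T(P, I) = (2*P + P) - 4 = 3*P - 4 = -4 + 3*P)
(c(3, 4)*T(3, 3))*M(-2, -3) = ((-4 + 3*3)/3)*12 = ((-4 + 9)/3)*12 = ((1/3)*5)*12 = (5/3)*12 = 20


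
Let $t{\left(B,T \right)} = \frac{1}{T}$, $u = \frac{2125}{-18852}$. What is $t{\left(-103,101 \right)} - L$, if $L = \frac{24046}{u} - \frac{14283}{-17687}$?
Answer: $\frac{35208405999448}{165046625} \approx 2.1332 \cdot 10^{5}$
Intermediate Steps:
$u = - \frac{2125}{18852}$ ($u = 2125 \left(- \frac{1}{18852}\right) = - \frac{2125}{18852} \approx -0.11272$)
$L = - \frac{348598063023}{1634125}$ ($L = \frac{24046}{- \frac{2125}{18852}} - \frac{14283}{-17687} = 24046 \left(- \frac{18852}{2125}\right) - - \frac{621}{769} = - \frac{453315192}{2125} + \frac{621}{769} = - \frac{348598063023}{1634125} \approx -2.1332 \cdot 10^{5}$)
$t{\left(-103,101 \right)} - L = \frac{1}{101} - - \frac{348598063023}{1634125} = \frac{1}{101} + \frac{348598063023}{1634125} = \frac{35208405999448}{165046625}$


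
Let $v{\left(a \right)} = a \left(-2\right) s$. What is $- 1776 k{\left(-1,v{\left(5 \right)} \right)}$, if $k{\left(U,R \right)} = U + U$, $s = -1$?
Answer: $3552$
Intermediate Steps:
$v{\left(a \right)} = 2 a$ ($v{\left(a \right)} = a \left(-2\right) \left(-1\right) = - 2 a \left(-1\right) = 2 a$)
$k{\left(U,R \right)} = 2 U$
$- 1776 k{\left(-1,v{\left(5 \right)} \right)} = - 1776 \cdot 2 \left(-1\right) = \left(-1776\right) \left(-2\right) = 3552$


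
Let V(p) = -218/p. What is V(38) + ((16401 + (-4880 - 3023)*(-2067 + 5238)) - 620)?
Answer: -475848117/19 ≈ -2.5045e+7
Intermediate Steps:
V(38) + ((16401 + (-4880 - 3023)*(-2067 + 5238)) - 620) = -218/38 + ((16401 + (-4880 - 3023)*(-2067 + 5238)) - 620) = -218*1/38 + ((16401 - 7903*3171) - 620) = -109/19 + ((16401 - 25060413) - 620) = -109/19 + (-25044012 - 620) = -109/19 - 25044632 = -475848117/19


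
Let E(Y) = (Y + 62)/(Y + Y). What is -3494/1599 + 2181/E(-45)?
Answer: -313927108/27183 ≈ -11549.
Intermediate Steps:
E(Y) = (62 + Y)/(2*Y) (E(Y) = (62 + Y)/((2*Y)) = (62 + Y)*(1/(2*Y)) = (62 + Y)/(2*Y))
-3494/1599 + 2181/E(-45) = -3494/1599 + 2181/(((½)*(62 - 45)/(-45))) = -3494*1/1599 + 2181/(((½)*(-1/45)*17)) = -3494/1599 + 2181/(-17/90) = -3494/1599 + 2181*(-90/17) = -3494/1599 - 196290/17 = -313927108/27183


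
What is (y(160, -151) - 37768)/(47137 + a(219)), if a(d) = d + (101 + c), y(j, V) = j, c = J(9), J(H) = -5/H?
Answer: -84618/106777 ≈ -0.79247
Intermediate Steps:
c = -5/9 ≈ -0.55556
a(d) = 904/9 + d (a(d) = d + (101 - 5/9) = d + 904/9 = 904/9 + d)
(y(160, -151) - 37768)/(47137 + a(219)) = (160 - 37768)/(47137 + (904/9 + 219)) = -37608/(47137 + 2875/9) = -37608/427108/9 = -37608*9/427108 = -84618/106777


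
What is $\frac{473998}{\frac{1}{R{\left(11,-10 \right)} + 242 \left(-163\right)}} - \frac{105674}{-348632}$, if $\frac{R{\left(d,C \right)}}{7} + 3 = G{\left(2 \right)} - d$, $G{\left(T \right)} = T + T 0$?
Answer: $- \frac{3266183460044203}{174316} \approx -1.8737 \cdot 10^{10}$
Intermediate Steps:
$G{\left(T \right)} = T$ ($G{\left(T \right)} = T + 0 = T$)
$R{\left(d,C \right)} = -7 - 7 d$ ($R{\left(d,C \right)} = -21 + 7 \left(2 - d\right) = -21 - \left(-14 + 7 d\right) = -7 - 7 d$)
$\frac{473998}{\frac{1}{R{\left(11,-10 \right)} + 242 \left(-163\right)}} - \frac{105674}{-348632} = \frac{473998}{\frac{1}{\left(-7 - 77\right) + 242 \left(-163\right)}} - \frac{105674}{-348632} = \frac{473998}{\frac{1}{\left(-7 - 77\right) - 39446}} - - \frac{52837}{174316} = \frac{473998}{\frac{1}{-84 - 39446}} + \frac{52837}{174316} = \frac{473998}{\frac{1}{-39530}} + \frac{52837}{174316} = \frac{473998}{- \frac{1}{39530}} + \frac{52837}{174316} = 473998 \left(-39530\right) + \frac{52837}{174316} = -18737140940 + \frac{52837}{174316} = - \frac{3266183460044203}{174316}$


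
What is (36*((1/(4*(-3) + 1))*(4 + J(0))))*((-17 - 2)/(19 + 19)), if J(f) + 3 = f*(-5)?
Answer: 18/11 ≈ 1.6364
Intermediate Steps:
J(f) = -3 - 5*f (J(f) = -3 + f*(-5) = -3 - 5*f)
(36*((1/(4*(-3) + 1))*(4 + J(0))))*((-17 - 2)/(19 + 19)) = (36*((1/(4*(-3) + 1))*(4 + (-3 - 5*0))))*((-17 - 2)/(19 + 19)) = (36*((1/(-12 + 1))*(4 + (-3 + 0))))*(-19/38) = (36*((1/(-11))*(4 - 3)))*(-19*1/38) = (36*((1*(-1/11))*1))*(-½) = (36*(-1/11*1))*(-½) = (36*(-1/11))*(-½) = -36/11*(-½) = 18/11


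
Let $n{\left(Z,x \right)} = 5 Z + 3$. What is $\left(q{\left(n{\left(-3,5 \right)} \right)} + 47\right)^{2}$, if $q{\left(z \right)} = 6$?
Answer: $2809$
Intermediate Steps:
$n{\left(Z,x \right)} = 3 + 5 Z$
$\left(q{\left(n{\left(-3,5 \right)} \right)} + 47\right)^{2} = \left(6 + 47\right)^{2} = 53^{2} = 2809$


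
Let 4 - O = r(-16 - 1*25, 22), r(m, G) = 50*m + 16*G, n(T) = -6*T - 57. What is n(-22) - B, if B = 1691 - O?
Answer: 86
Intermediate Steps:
n(T) = -57 - 6*T
r(m, G) = 16*G + 50*m
O = 1702 (O = 4 - (16*22 + 50*(-16 - 1*25)) = 4 - (352 + 50*(-16 - 25)) = 4 - (352 + 50*(-41)) = 4 - (352 - 2050) = 4 - 1*(-1698) = 4 + 1698 = 1702)
B = -11 (B = 1691 - 1*1702 = 1691 - 1702 = -11)
n(-22) - B = (-57 - 6*(-22)) - 1*(-11) = (-57 + 132) + 11 = 75 + 11 = 86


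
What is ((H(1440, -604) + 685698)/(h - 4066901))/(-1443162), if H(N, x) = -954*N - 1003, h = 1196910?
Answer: -689065/4141861951542 ≈ -1.6637e-7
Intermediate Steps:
H(N, x) = -1003 - 954*N
((H(1440, -604) + 685698)/(h - 4066901))/(-1443162) = (((-1003 - 954*1440) + 685698)/(1196910 - 4066901))/(-1443162) = (((-1003 - 1373760) + 685698)/(-2869991))*(-1/1443162) = ((-1374763 + 685698)*(-1/2869991))*(-1/1443162) = -689065*(-1/2869991)*(-1/1443162) = (689065/2869991)*(-1/1443162) = -689065/4141861951542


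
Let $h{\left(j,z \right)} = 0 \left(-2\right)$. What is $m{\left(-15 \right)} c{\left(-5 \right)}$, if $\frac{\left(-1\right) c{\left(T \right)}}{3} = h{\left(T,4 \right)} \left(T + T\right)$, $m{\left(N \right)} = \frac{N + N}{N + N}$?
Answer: $0$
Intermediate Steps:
$h{\left(j,z \right)} = 0$
$m{\left(N \right)} = 1$ ($m{\left(N \right)} = \frac{2 N}{2 N} = 2 N \frac{1}{2 N} = 1$)
$c{\left(T \right)} = 0$ ($c{\left(T \right)} = - 3 \cdot 0 \left(T + T\right) = - 3 \cdot 0 \cdot 2 T = \left(-3\right) 0 = 0$)
$m{\left(-15 \right)} c{\left(-5 \right)} = 1 \cdot 0 = 0$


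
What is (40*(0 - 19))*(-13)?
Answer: 9880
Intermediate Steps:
(40*(0 - 19))*(-13) = (40*(-19))*(-13) = -760*(-13) = 9880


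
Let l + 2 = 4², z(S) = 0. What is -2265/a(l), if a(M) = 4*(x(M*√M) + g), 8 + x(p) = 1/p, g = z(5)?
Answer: 2486064/35123 + 3171*√14/70246 ≈ 70.951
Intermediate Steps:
g = 0
x(p) = -8 + 1/p
l = 14 (l = -2 + 4² = -2 + 16 = 14)
a(M) = -32 + 4/M^(3/2) (a(M) = 4*((-8 + 1/(M*√M)) + 0) = 4*((-8 + 1/(M^(3/2))) + 0) = 4*((-8 + M^(-3/2)) + 0) = 4*(-8 + M^(-3/2)) = -32 + 4/M^(3/2))
-2265/a(l) = -2265/(-32 + 4/14^(3/2)) = -2265/(-32 + 4*(√14/196)) = -2265/(-32 + √14/49)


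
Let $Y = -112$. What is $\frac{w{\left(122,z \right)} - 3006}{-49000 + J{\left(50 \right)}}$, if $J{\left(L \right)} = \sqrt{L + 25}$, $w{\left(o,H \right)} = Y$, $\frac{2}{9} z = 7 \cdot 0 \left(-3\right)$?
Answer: $\frac{6111280}{96039997} + \frac{3118 \sqrt{3}}{480199985} \approx 0.063644$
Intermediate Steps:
$z = 0$ ($z = \frac{9 \cdot 7 \cdot 0 \left(-3\right)}{2} = \frac{9 \cdot 0 \left(-3\right)}{2} = \frac{9}{2} \cdot 0 = 0$)
$w{\left(o,H \right)} = -112$
$J{\left(L \right)} = \sqrt{25 + L}$
$\frac{w{\left(122,z \right)} - 3006}{-49000 + J{\left(50 \right)}} = \frac{-112 - 3006}{-49000 + \sqrt{25 + 50}} = - \frac{3118}{-49000 + \sqrt{75}} = - \frac{3118}{-49000 + 5 \sqrt{3}}$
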